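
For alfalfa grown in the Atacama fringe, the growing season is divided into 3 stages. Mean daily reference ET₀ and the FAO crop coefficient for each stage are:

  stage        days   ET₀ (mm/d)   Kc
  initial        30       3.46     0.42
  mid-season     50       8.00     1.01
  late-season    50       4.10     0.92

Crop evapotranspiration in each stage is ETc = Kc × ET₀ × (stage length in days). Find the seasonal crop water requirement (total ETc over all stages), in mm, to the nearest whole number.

initial: 0.42 × 3.46 × 30 = 43.60 mm
mid-season: 1.01 × 8.00 × 50 = 404.00 mm
late-season: 0.92 × 4.10 × 50 = 188.60 mm
Seasonal total = 636.20 mm

636 mm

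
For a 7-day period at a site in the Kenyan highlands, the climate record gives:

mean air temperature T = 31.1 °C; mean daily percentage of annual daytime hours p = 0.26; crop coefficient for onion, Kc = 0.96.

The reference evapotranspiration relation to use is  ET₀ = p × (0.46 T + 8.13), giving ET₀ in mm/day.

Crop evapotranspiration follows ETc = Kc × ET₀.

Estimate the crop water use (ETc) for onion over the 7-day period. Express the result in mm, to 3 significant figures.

39.2 mm

ET₀ = 0.26 × (0.46 × 31.1 + 8.13) = 0.26 × 22.436 = 5.8334 mm/d
ETc = Kc × ET₀ = 0.96 × 5.8334 = 5.6001 mm/d
Over 7 days: 5.6001 × 7 = 39.201 mm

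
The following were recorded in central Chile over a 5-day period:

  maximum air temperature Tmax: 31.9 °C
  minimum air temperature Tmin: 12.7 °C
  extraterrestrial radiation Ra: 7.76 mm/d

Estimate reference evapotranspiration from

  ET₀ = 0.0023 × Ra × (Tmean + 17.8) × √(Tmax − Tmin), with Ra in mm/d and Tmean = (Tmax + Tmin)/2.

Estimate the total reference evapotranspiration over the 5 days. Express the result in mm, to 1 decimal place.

15.7 mm

Tmean = (31.9 + 12.7)/2 = 22.30 °C
ET₀ = 0.0023 × 7.76 × (22.30 + 17.8) × √19.2 = 0.0023 × 7.76 × 40.10 × 4.3818 = 3.1361 mm/d
Over 5 days: 3.1361 × 5 = 15.681 mm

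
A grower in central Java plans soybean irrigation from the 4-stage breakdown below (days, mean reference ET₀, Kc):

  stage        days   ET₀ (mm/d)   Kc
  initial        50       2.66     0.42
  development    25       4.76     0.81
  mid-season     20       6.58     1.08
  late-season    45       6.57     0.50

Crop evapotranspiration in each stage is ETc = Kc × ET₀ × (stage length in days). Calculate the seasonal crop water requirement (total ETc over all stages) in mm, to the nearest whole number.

initial: 0.42 × 2.66 × 50 = 55.86 mm
development: 0.81 × 4.76 × 25 = 96.39 mm
mid-season: 1.08 × 6.58 × 20 = 142.13 mm
late-season: 0.50 × 6.57 × 45 = 147.83 mm
Seasonal total = 442.21 mm

442 mm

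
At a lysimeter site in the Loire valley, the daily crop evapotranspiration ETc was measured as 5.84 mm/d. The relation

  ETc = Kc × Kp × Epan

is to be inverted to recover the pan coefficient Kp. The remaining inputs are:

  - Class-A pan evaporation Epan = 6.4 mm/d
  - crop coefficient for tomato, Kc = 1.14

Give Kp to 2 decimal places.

0.80

ETc = Kc × Kp × Epan  ⇒  Kp = ETc / (Kc × Epan)
Kp = 5.84 / (1.14 × 6.4) = 5.84 / 7.296 = 0.8004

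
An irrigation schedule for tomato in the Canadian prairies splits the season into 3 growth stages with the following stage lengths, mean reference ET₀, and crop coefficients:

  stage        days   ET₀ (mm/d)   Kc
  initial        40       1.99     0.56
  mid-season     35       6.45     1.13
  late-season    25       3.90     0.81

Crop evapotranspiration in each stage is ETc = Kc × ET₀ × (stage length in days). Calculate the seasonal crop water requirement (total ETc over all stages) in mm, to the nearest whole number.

initial: 0.56 × 1.99 × 40 = 44.58 mm
mid-season: 1.13 × 6.45 × 35 = 255.10 mm
late-season: 0.81 × 3.90 × 25 = 78.98 mm
Seasonal total = 378.66 mm

379 mm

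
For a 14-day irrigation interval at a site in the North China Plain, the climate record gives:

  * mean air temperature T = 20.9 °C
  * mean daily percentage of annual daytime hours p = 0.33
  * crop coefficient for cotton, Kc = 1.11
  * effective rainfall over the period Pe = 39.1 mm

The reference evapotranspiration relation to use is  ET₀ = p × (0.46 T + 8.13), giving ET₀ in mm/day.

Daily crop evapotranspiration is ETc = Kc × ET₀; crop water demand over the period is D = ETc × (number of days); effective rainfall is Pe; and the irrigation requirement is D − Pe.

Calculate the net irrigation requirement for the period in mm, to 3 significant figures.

ET₀ = 0.33 × (0.46 × 20.9 + 8.13) = 0.33 × 17.744 = 5.8555 mm/d
ETc = Kc × ET₀ = 1.11 × 5.8555 = 6.4996 mm/d
Crop demand D = ETc × 14 d = 6.4996 × 14 = 90.994 mm
D − Pe = 90.994 − 39.1 = 51.894 mm

51.9 mm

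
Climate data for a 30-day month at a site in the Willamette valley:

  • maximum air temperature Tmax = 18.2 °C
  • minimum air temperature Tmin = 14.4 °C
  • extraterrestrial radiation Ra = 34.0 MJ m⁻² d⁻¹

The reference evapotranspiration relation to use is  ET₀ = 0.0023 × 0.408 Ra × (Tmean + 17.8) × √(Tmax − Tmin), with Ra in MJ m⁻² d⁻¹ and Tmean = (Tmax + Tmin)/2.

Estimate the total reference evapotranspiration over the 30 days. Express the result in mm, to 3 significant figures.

63.6 mm

Tmean = (18.2 + 14.4)/2 = 16.30 °C
0.408 Ra = 0.408 × 34.0 = 13.8720 mm/d equivalent
ET₀ = 0.0023 × 13.8720 × (16.30 + 17.8) × √3.8 = 0.0023 × 13.8720 × 34.10 × 1.9494 = 2.1209 mm/d
Over 30 days: 2.1209 × 30 = 63.627 mm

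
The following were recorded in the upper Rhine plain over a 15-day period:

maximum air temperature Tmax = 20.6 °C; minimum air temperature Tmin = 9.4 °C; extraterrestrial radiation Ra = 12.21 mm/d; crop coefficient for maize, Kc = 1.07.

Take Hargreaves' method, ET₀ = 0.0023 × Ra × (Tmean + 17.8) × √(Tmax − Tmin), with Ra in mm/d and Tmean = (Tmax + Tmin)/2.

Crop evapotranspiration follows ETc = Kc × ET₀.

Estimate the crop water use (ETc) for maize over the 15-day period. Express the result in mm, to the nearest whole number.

Tmean = (20.6 + 9.4)/2 = 15.00 °C
ET₀ = 0.0023 × 12.21 × (15.00 + 17.8) × √11.2 = 0.0023 × 12.21 × 32.80 × 3.3466 = 3.0826 mm/d
ETc = Kc × ET₀ = 1.07 × 3.0826 = 3.2984 mm/d
Over 15 days: 3.2984 × 15 = 49.476 mm

49 mm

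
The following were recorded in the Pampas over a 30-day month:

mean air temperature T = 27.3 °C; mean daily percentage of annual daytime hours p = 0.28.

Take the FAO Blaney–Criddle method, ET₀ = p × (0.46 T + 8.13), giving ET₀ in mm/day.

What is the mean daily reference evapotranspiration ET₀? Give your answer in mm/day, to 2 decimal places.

5.79 mm/day

ET₀ = 0.28 × (0.46 × 27.3 + 8.13) = 0.28 × 20.688 = 5.7926 mm/d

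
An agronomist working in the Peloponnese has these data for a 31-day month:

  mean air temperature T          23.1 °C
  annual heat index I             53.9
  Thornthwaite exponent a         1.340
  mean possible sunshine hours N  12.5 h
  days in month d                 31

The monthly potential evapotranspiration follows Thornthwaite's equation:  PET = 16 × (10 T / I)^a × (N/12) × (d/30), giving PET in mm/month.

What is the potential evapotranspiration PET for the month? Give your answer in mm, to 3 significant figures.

121 mm

10T/I = 10 × 23.1 / 53.9 = 4.2857
(10T/I)^a = 4.2857^1.340 = 7.0293
Uncorrected PET = 16 × 7.0293 = 112.469 mm
Correction = (N/12)(d/30) = (12.5/12)(31/30) = 1.0764
PET = 112.469 × 1.0764 = 121.062 mm/month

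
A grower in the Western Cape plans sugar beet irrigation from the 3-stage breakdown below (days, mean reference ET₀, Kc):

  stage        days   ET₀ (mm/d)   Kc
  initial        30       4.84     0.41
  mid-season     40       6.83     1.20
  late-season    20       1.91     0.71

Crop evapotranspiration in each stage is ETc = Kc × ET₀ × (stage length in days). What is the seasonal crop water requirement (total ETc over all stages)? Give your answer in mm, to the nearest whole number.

414 mm

initial: 0.41 × 4.84 × 30 = 59.53 mm
mid-season: 1.20 × 6.83 × 40 = 327.84 mm
late-season: 0.71 × 1.91 × 20 = 27.12 mm
Seasonal total = 414.49 mm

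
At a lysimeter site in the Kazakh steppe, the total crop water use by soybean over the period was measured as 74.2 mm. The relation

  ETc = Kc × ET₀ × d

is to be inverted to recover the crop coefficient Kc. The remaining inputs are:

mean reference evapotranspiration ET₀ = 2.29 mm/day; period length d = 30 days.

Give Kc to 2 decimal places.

1.08

ETc = Kc × ET₀ × d  ⇒  Kc = ETc / (ET₀ × d)
Kc = 74.2 / (2.29 × 30) = 74.2 / 68.70 = 1.0801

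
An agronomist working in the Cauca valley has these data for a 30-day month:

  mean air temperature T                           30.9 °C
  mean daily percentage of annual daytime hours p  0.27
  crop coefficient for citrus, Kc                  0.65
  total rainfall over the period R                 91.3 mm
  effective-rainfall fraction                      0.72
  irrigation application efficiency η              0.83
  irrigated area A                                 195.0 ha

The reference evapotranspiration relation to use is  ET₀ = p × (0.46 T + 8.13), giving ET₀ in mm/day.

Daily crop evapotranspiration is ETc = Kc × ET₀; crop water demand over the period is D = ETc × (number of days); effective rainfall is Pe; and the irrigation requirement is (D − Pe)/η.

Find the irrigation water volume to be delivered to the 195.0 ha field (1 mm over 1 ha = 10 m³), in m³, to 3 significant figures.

122000 m³

ET₀ = 0.27 × (0.46 × 30.9 + 8.13) = 0.27 × 22.344 = 6.0329 mm/d
ETc = Kc × ET₀ = 0.65 × 6.0329 = 3.9214 mm/d
Crop demand D = ETc × 30 d = 3.9214 × 30 = 117.642 mm
Pe = 0.72 × 91.3 = 65.736 mm
D − Pe = 117.642 − 65.736 = 51.906 mm
Gross irrigation = 51.906 / 0.83 = 62.537 mm
Volume = 62.537 mm × 195.0 ha × 10 = 121947.2 m³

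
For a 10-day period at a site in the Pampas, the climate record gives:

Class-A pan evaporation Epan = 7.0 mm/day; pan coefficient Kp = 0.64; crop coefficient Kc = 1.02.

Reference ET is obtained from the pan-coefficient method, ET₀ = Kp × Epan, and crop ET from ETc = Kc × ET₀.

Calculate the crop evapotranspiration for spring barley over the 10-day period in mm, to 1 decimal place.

ET₀ = 0.64 × 7.0 = 4.4800 mm/d
ETc = Kc × ET₀ = 1.02 × 4.4800 = 4.5696 mm/d
Over 10 days: 4.5696 × 10 = 45.696 mm

45.7 mm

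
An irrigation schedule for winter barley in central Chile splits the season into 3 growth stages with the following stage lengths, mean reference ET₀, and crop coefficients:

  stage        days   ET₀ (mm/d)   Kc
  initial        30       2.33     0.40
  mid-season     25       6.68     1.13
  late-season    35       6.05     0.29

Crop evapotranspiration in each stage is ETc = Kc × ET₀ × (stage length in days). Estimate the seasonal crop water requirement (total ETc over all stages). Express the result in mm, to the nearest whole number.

initial: 0.40 × 2.33 × 30 = 27.96 mm
mid-season: 1.13 × 6.68 × 25 = 188.71 mm
late-season: 0.29 × 6.05 × 35 = 61.41 mm
Seasonal total = 278.08 mm

278 mm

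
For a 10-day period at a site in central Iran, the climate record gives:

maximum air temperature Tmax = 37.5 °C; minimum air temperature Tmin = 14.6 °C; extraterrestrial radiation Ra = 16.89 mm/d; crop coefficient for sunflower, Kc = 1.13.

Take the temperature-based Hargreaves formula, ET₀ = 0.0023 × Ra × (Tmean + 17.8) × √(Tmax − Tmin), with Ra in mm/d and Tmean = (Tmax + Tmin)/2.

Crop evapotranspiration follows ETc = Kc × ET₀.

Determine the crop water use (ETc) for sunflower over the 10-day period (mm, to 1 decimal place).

Tmean = (37.5 + 14.6)/2 = 26.05 °C
ET₀ = 0.0023 × 16.89 × (26.05 + 17.8) × √22.9 = 0.0023 × 16.89 × 43.85 × 4.7854 = 8.1516 mm/d
ETc = Kc × ET₀ = 1.13 × 8.1516 = 9.2113 mm/d
Over 10 days: 9.2113 × 10 = 92.113 mm

92.1 mm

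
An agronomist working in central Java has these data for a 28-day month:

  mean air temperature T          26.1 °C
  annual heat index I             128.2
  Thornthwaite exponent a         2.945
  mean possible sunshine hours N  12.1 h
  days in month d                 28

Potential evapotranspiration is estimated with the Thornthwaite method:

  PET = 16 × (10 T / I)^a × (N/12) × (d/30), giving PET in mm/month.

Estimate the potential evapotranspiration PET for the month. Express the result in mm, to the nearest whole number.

10T/I = 10 × 26.1 / 128.2 = 2.0359
(10T/I)^a = 2.0359^2.945 = 8.1150
Uncorrected PET = 16 × 8.1150 = 129.840 mm
Correction = (N/12)(d/30) = (12.1/12)(28/30) = 0.9411
PET = 129.840 × 0.9411 = 122.192 mm/month

122 mm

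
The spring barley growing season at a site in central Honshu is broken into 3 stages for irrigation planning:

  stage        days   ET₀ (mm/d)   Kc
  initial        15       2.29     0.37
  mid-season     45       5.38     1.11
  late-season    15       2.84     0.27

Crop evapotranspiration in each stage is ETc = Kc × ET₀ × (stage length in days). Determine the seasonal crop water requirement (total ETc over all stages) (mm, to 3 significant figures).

initial: 0.37 × 2.29 × 15 = 12.71 mm
mid-season: 1.11 × 5.38 × 45 = 268.73 mm
late-season: 0.27 × 2.84 × 15 = 11.50 mm
Seasonal total = 292.94 mm

293 mm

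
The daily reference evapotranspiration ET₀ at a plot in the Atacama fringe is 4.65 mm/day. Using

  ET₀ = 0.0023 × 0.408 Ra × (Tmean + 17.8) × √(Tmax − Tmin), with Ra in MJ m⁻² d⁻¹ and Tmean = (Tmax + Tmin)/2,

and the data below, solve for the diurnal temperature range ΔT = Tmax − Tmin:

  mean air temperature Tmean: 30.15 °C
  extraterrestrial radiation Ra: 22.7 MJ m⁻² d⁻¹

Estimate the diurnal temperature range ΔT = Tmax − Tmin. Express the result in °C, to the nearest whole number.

√ΔT = ET₀ / [0.0023 × 0.408 × Ra × (Tmean+17.8)] = 4.65 / (0.0023 × 9.2616 × 47.95) = 4.5525
ΔT = 4.5525² = 20.725 °C

21 °C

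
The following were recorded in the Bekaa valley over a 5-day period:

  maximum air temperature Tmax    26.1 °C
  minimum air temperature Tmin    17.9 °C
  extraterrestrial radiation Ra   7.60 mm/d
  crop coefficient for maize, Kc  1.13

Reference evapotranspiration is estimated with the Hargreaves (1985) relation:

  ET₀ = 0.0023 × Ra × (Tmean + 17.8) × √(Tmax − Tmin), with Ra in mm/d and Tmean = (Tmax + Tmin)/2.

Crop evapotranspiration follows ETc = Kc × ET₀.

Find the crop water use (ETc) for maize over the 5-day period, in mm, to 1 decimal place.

11.3 mm

Tmean = (26.1 + 17.9)/2 = 22.00 °C
ET₀ = 0.0023 × 7.60 × (22.00 + 17.8) × √8.2 = 0.0023 × 7.60 × 39.80 × 2.8636 = 1.9922 mm/d
ETc = Kc × ET₀ = 1.13 × 1.9922 = 2.2512 mm/d
Over 5 days: 2.2512 × 5 = 11.256 mm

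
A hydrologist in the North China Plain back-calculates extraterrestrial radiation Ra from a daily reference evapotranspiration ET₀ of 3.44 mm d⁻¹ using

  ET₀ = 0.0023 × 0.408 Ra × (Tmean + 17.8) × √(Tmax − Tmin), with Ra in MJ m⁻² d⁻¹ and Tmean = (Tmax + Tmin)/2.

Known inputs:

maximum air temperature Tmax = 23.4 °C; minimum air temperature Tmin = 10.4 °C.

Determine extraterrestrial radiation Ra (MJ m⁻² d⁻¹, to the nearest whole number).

Tmean = (23.4+10.4)/2 = 16.90 °C; ΔT = 13.0
Ra = ET₀ / [0.0023 × 0.408 × (Tmean+17.8) × √ΔT]
   = 3.44 / (0.0023 × 0.408 × 34.70 × 3.6056) = 29.300 MJ m⁻² d⁻¹

29 MJ m⁻² d⁻¹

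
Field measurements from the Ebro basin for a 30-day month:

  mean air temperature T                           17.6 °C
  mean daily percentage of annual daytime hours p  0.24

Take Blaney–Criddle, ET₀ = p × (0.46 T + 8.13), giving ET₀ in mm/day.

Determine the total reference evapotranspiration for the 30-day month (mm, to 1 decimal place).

116.8 mm

ET₀ = 0.24 × (0.46 × 17.6 + 8.13) = 0.24 × 16.226 = 3.8942 mm/d
Monthly total = 3.8942 × 30 = 116.826 mm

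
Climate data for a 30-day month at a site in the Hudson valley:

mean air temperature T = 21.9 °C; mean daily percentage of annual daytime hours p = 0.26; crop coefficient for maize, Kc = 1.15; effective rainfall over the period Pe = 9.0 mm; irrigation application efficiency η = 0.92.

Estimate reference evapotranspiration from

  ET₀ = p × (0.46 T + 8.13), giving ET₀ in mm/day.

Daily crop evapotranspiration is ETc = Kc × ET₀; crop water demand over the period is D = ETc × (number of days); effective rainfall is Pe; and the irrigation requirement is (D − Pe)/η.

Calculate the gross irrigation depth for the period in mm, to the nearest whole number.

168 mm

ET₀ = 0.26 × (0.46 × 21.9 + 8.13) = 0.26 × 18.204 = 4.7330 mm/d
ETc = Kc × ET₀ = 1.15 × 4.7330 = 5.4430 mm/d
Crop demand D = ETc × 30 d = 5.4430 × 30 = 163.290 mm
D − Pe = 163.290 − 9.0 = 154.290 mm
Gross irrigation = 154.290 / 0.92 = 167.707 mm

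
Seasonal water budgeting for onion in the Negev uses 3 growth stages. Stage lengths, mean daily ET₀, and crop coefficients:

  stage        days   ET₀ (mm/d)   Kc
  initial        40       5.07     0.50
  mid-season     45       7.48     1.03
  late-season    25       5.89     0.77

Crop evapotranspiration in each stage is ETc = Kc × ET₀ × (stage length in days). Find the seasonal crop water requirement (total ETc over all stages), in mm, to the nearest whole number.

561 mm

initial: 0.50 × 5.07 × 40 = 101.40 mm
mid-season: 1.03 × 7.48 × 45 = 346.70 mm
late-season: 0.77 × 5.89 × 25 = 113.38 mm
Seasonal total = 561.48 mm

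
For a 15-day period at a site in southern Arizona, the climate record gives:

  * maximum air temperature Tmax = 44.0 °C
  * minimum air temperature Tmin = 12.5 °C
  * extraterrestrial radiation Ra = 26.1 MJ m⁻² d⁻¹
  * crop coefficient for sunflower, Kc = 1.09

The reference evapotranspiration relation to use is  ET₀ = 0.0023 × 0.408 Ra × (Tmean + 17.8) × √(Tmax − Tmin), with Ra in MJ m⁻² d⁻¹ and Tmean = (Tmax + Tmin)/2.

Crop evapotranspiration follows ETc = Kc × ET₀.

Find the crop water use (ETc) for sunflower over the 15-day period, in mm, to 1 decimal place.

Tmean = (44.0 + 12.5)/2 = 28.25 °C
0.408 Ra = 0.408 × 26.1 = 10.6488 mm/d equivalent
ET₀ = 0.0023 × 10.6488 × (28.25 + 17.8) × √31.5 = 0.0023 × 10.6488 × 46.05 × 5.6125 = 6.3302 mm/d
ETc = Kc × ET₀ = 1.09 × 6.3302 = 6.8999 mm/d
Over 15 days: 6.8999 × 15 = 103.499 mm

103.5 mm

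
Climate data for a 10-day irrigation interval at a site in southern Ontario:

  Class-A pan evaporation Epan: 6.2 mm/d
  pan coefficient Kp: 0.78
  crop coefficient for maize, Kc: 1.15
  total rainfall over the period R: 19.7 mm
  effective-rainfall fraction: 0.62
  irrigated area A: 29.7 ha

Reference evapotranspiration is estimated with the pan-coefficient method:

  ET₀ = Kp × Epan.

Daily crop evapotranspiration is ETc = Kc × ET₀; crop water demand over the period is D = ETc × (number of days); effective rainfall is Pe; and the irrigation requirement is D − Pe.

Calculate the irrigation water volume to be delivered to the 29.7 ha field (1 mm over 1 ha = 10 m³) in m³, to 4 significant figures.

12890 m³

ET₀ = 0.78 × 6.2 = 4.8360 mm/d
ETc = Kc × ET₀ = 1.15 × 4.8360 = 5.5614 mm/d
Crop demand D = ETc × 10 d = 5.5614 × 10 = 55.614 mm
Pe = 0.62 × 19.7 = 12.214 mm
D − Pe = 55.614 − 12.214 = 43.400 mm
Volume = 43.400 mm × 29.7 ha × 10 = 12889.8 m³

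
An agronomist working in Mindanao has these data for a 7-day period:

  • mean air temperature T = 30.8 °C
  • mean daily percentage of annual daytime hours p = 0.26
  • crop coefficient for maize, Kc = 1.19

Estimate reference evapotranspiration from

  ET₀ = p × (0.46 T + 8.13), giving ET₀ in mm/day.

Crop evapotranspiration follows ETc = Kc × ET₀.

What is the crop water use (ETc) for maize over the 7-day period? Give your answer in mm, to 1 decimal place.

ET₀ = 0.26 × (0.46 × 30.8 + 8.13) = 0.26 × 22.298 = 5.7975 mm/d
ETc = Kc × ET₀ = 1.19 × 5.7975 = 6.8990 mm/d
Over 7 days: 6.8990 × 7 = 48.293 mm

48.3 mm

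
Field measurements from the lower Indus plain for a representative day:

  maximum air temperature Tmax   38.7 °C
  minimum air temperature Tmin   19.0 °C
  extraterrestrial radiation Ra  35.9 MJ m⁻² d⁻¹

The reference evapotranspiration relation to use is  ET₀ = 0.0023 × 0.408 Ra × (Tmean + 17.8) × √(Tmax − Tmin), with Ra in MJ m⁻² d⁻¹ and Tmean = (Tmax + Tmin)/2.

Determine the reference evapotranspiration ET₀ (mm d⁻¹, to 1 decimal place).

7.0 mm d⁻¹

Tmean = (38.7 + 19.0)/2 = 28.85 °C
0.408 Ra = 0.408 × 35.9 = 14.6472 mm/d equivalent
ET₀ = 0.0023 × 14.6472 × (28.85 + 17.8) × √19.7 = 0.0023 × 14.6472 × 46.65 × 4.4385 = 6.9754 mm/d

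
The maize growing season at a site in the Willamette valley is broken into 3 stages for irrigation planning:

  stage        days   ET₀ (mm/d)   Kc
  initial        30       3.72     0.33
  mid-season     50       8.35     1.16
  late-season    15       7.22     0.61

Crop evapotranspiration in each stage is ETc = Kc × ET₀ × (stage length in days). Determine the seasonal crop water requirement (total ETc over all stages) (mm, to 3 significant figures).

initial: 0.33 × 3.72 × 30 = 36.83 mm
mid-season: 1.16 × 8.35 × 50 = 484.30 mm
late-season: 0.61 × 7.22 × 15 = 66.06 mm
Seasonal total = 587.19 mm

587 mm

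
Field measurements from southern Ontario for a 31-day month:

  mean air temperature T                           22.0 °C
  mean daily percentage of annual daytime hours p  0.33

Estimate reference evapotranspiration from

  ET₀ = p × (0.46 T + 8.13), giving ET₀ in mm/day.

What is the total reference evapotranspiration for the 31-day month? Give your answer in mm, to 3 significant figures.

ET₀ = 0.33 × (0.46 × 22.0 + 8.13) = 0.33 × 18.250 = 6.0225 mm/d
Monthly total = 6.0225 × 31 = 186.698 mm

187 mm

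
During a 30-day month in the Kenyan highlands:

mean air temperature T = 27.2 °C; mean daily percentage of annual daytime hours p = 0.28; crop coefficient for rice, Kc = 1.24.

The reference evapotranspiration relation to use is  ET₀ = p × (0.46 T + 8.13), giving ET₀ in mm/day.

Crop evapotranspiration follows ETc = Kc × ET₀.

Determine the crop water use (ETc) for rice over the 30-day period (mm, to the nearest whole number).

215 mm

ET₀ = 0.28 × (0.46 × 27.2 + 8.13) = 0.28 × 20.642 = 5.7798 mm/d
ETc = Kc × ET₀ = 1.24 × 5.7798 = 7.1670 mm/d
Over 30 days: 7.1670 × 30 = 215.010 mm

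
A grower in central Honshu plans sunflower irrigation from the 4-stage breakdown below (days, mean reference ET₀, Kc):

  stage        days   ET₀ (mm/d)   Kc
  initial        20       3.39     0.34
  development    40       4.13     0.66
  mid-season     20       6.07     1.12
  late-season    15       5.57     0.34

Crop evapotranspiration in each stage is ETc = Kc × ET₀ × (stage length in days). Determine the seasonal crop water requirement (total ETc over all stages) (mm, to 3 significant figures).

initial: 0.34 × 3.39 × 20 = 23.05 mm
development: 0.66 × 4.13 × 40 = 109.03 mm
mid-season: 1.12 × 6.07 × 20 = 135.97 mm
late-season: 0.34 × 5.57 × 15 = 28.41 mm
Seasonal total = 296.46 mm

296 mm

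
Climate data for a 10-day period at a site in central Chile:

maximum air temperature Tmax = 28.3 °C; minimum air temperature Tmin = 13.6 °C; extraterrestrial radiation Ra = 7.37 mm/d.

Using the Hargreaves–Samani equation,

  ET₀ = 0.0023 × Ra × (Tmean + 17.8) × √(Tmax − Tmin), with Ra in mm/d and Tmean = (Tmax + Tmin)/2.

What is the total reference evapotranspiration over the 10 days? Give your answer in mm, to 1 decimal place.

25.2 mm

Tmean = (28.3 + 13.6)/2 = 20.95 °C
ET₀ = 0.0023 × 7.37 × (20.95 + 17.8) × √14.7 = 0.0023 × 7.37 × 38.75 × 3.8341 = 2.5184 mm/d
Over 10 days: 2.5184 × 10 = 25.184 mm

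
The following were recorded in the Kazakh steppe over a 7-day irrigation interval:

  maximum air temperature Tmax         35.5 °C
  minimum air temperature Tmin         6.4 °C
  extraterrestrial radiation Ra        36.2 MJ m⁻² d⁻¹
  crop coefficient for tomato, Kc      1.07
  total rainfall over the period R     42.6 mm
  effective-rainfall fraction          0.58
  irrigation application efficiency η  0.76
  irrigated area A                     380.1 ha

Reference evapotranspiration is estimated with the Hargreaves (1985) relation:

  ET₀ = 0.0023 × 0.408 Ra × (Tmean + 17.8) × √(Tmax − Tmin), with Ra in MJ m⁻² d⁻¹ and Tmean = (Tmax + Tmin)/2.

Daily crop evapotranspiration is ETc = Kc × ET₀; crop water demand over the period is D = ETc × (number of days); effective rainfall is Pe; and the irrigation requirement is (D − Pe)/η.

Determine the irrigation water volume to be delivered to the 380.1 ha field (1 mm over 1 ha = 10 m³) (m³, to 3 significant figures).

142000 m³

Tmean = (35.5 + 6.4)/2 = 20.95 °C
0.408 Ra = 0.408 × 36.2 = 14.7696 mm/d equivalent
ET₀ = 0.0023 × 14.7696 × (20.95 + 17.8) × √29.1 = 0.0023 × 14.7696 × 38.75 × 5.3944 = 7.1009 mm/d
ETc = Kc × ET₀ = 1.07 × 7.1009 = 7.5980 mm/d
Crop demand D = ETc × 7 d = 7.5980 × 7 = 53.186 mm
Pe = 0.58 × 42.6 = 24.708 mm
D − Pe = 53.186 − 24.708 = 28.478 mm
Gross irrigation = 28.478 / 0.76 = 37.471 mm
Volume = 37.471 mm × 380.1 ha × 10 = 142427.3 m³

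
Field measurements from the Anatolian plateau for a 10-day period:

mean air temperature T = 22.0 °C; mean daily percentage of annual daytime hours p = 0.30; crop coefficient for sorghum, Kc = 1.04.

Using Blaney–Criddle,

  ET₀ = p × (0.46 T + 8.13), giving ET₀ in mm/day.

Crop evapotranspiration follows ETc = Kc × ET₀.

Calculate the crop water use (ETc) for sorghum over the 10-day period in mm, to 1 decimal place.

ET₀ = 0.30 × (0.46 × 22.0 + 8.13) = 0.30 × 18.250 = 5.4750 mm/d
ETc = Kc × ET₀ = 1.04 × 5.4750 = 5.6940 mm/d
Over 10 days: 5.6940 × 10 = 56.940 mm

56.9 mm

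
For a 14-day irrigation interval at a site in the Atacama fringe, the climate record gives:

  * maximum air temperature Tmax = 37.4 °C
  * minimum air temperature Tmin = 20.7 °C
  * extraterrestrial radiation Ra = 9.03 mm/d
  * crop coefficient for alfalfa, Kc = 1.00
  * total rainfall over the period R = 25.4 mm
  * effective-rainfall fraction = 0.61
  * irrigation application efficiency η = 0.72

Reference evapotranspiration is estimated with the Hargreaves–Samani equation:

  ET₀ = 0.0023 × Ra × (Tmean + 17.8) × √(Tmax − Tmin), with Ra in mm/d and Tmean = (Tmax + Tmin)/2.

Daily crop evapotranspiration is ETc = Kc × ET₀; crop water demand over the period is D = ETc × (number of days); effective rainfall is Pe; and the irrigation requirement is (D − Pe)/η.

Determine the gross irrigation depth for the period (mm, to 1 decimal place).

55.8 mm

Tmean = (37.4 + 20.7)/2 = 29.05 °C
ET₀ = 0.0023 × 9.03 × (29.05 + 17.8) × √16.7 = 0.0023 × 9.03 × 46.85 × 4.0866 = 3.9764 mm/d
ETc = Kc × ET₀ = 1.00 × 3.9764 = 3.9764 mm/d
Crop demand D = ETc × 14 d = 3.9764 × 14 = 55.670 mm
Pe = 0.61 × 25.4 = 15.494 mm
D − Pe = 55.670 − 15.494 = 40.176 mm
Gross irrigation = 40.176 / 0.72 = 55.800 mm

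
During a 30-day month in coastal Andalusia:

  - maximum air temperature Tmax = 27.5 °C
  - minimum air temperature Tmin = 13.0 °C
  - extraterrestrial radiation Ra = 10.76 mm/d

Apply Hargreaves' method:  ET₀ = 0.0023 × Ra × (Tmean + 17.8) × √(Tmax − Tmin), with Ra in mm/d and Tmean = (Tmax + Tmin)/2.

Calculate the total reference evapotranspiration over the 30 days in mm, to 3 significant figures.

Tmean = (27.5 + 13.0)/2 = 20.25 °C
ET₀ = 0.0023 × 10.76 × (20.25 + 17.8) × √14.5 = 0.0023 × 10.76 × 38.05 × 3.8079 = 3.5858 mm/d
Over 30 days: 3.5858 × 30 = 107.574 mm

108 mm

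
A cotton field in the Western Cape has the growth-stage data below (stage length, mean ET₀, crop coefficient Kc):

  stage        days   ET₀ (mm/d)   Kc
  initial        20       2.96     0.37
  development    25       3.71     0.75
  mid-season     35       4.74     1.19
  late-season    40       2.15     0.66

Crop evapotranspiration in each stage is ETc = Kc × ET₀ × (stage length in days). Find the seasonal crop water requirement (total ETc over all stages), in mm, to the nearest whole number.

346 mm

initial: 0.37 × 2.96 × 20 = 21.90 mm
development: 0.75 × 3.71 × 25 = 69.56 mm
mid-season: 1.19 × 4.74 × 35 = 197.42 mm
late-season: 0.66 × 2.15 × 40 = 56.76 mm
Seasonal total = 345.64 mm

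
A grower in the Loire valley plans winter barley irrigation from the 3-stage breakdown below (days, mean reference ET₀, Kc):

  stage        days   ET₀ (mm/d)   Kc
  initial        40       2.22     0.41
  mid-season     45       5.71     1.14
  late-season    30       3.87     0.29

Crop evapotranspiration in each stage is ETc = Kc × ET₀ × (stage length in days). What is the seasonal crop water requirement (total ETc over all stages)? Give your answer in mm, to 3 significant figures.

initial: 0.41 × 2.22 × 40 = 36.41 mm
mid-season: 1.14 × 5.71 × 45 = 292.92 mm
late-season: 0.29 × 3.87 × 30 = 33.67 mm
Seasonal total = 363.00 mm

363 mm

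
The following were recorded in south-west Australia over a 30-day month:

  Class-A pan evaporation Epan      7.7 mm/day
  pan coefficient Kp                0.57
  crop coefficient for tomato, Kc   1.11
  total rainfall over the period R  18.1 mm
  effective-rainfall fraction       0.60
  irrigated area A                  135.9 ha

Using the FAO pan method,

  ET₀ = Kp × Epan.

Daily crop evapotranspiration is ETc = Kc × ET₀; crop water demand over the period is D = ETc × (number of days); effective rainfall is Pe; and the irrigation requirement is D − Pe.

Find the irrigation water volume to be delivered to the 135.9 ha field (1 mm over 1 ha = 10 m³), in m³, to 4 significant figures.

ET₀ = 0.57 × 7.7 = 4.3890 mm/d
ETc = Kc × ET₀ = 1.11 × 4.3890 = 4.8718 mm/d
Crop demand D = ETc × 30 d = 4.8718 × 30 = 146.154 mm
Pe = 0.60 × 18.1 = 10.860 mm
D − Pe = 146.154 − 10.860 = 135.294 mm
Volume = 135.294 mm × 135.9 ha × 10 = 183864.5 m³

183900 m³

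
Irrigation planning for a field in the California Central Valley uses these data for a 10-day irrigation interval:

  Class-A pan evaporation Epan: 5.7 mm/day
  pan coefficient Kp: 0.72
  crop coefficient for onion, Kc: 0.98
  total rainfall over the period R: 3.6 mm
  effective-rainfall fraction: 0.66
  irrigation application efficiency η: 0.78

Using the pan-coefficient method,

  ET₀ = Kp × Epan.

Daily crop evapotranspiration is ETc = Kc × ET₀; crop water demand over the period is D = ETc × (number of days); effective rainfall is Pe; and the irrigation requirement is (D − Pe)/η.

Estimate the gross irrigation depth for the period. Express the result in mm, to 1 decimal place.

ET₀ = 0.72 × 5.7 = 4.1040 mm/d
ETc = Kc × ET₀ = 0.98 × 4.1040 = 4.0219 mm/d
Crop demand D = ETc × 10 d = 4.0219 × 10 = 40.219 mm
Pe = 0.66 × 3.6 = 2.376 mm
D − Pe = 40.219 − 2.376 = 37.843 mm
Gross irrigation = 37.843 / 0.78 = 48.517 mm

48.5 mm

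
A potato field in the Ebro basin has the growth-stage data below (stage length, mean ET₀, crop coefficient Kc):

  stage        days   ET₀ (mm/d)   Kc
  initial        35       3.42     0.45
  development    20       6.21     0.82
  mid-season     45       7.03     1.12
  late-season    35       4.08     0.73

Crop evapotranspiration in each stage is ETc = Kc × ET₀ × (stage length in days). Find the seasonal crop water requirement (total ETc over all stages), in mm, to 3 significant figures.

initial: 0.45 × 3.42 × 35 = 53.87 mm
development: 0.82 × 6.21 × 20 = 101.84 mm
mid-season: 1.12 × 7.03 × 45 = 354.31 mm
late-season: 0.73 × 4.08 × 35 = 104.24 mm
Seasonal total = 614.26 mm

614 mm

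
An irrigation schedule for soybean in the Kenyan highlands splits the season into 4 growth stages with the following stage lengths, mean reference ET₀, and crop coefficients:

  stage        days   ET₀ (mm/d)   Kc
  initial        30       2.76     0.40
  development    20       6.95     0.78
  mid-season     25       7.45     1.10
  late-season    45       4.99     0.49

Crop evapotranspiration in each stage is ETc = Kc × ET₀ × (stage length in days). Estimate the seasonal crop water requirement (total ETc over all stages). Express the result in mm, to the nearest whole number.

456 mm

initial: 0.40 × 2.76 × 30 = 33.12 mm
development: 0.78 × 6.95 × 20 = 108.42 mm
mid-season: 1.10 × 7.45 × 25 = 204.88 mm
late-season: 0.49 × 4.99 × 45 = 110.03 mm
Seasonal total = 456.45 mm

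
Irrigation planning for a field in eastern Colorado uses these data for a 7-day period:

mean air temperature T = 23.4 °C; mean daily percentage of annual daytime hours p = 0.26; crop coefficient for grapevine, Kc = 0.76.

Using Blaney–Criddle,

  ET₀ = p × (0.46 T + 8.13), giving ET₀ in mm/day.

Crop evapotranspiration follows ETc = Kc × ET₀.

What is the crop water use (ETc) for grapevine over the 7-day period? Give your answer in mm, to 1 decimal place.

26.1 mm

ET₀ = 0.26 × (0.46 × 23.4 + 8.13) = 0.26 × 18.894 = 4.9124 mm/d
ETc = Kc × ET₀ = 0.76 × 4.9124 = 3.7334 mm/d
Over 7 days: 3.7334 × 7 = 26.134 mm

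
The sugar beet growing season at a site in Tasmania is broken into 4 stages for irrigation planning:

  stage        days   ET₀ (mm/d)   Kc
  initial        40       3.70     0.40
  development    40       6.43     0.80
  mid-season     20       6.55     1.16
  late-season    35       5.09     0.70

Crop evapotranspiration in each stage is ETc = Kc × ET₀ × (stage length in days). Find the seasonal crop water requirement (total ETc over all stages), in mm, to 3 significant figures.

initial: 0.40 × 3.70 × 40 = 59.20 mm
development: 0.80 × 6.43 × 40 = 205.76 mm
mid-season: 1.16 × 6.55 × 20 = 151.96 mm
late-season: 0.70 × 5.09 × 35 = 124.71 mm
Seasonal total = 541.63 mm

542 mm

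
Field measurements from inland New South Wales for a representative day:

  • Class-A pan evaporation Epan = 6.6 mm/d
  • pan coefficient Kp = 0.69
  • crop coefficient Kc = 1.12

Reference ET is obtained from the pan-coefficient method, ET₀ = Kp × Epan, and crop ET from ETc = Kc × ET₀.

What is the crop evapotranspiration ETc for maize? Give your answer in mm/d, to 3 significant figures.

5.10 mm/d

ET₀ = 0.69 × 6.6 = 4.5540 mm/d
ETc = Kc × ET₀ = 1.12 × 4.5540 = 5.1005 mm/d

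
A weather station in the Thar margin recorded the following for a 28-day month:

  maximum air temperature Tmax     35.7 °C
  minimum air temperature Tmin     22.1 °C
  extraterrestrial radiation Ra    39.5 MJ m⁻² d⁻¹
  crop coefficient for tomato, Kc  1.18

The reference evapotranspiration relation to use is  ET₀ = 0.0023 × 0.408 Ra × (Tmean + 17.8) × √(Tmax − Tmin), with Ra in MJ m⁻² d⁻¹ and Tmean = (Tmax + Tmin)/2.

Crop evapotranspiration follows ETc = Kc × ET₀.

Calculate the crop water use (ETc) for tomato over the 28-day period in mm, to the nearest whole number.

Tmean = (35.7 + 22.1)/2 = 28.90 °C
0.408 Ra = 0.408 × 39.5 = 16.1160 mm/d equivalent
ET₀ = 0.0023 × 16.1160 × (28.90 + 17.8) × √13.6 = 0.0023 × 16.1160 × 46.70 × 3.6878 = 6.3837 mm/d
ETc = Kc × ET₀ = 1.18 × 6.3837 = 7.5328 mm/d
Over 28 days: 7.5328 × 28 = 210.918 mm

211 mm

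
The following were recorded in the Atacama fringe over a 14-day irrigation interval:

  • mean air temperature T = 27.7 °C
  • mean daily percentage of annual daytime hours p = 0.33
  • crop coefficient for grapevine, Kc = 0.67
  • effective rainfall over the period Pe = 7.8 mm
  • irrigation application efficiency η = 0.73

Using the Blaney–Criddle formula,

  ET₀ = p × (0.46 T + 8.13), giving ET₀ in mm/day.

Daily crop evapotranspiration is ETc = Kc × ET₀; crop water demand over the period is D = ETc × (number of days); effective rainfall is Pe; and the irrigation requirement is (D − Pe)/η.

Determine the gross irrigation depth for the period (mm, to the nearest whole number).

78 mm

ET₀ = 0.33 × (0.46 × 27.7 + 8.13) = 0.33 × 20.872 = 6.8878 mm/d
ETc = Kc × ET₀ = 0.67 × 6.8878 = 4.6148 mm/d
Crop demand D = ETc × 14 d = 4.6148 × 14 = 64.607 mm
D − Pe = 64.607 − 7.8 = 56.807 mm
Gross irrigation = 56.807 / 0.73 = 77.818 mm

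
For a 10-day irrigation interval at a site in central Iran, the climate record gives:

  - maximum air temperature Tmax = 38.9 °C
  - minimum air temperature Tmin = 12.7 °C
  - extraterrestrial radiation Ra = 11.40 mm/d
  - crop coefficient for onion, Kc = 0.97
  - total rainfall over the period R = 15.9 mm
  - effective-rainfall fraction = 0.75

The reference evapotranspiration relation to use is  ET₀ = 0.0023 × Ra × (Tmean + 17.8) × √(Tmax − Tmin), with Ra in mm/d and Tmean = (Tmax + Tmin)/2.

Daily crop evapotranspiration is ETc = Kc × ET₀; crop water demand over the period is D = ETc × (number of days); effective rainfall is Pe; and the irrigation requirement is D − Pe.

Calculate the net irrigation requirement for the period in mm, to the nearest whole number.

45 mm

Tmean = (38.9 + 12.7)/2 = 25.80 °C
ET₀ = 0.0023 × 11.40 × (25.80 + 17.8) × √26.2 = 0.0023 × 11.40 × 43.60 × 5.1186 = 5.8515 mm/d
ETc = Kc × ET₀ = 0.97 × 5.8515 = 5.6760 mm/d
Crop demand D = ETc × 10 d = 5.6760 × 10 = 56.760 mm
Pe = 0.75 × 15.9 = 11.925 mm
D − Pe = 56.760 − 11.925 = 44.835 mm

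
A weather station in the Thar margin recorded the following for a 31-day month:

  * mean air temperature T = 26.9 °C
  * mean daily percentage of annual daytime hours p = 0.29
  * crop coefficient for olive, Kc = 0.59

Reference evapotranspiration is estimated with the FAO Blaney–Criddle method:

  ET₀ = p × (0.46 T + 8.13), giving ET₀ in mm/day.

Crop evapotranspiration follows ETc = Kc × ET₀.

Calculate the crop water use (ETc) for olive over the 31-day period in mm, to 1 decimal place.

108.8 mm

ET₀ = 0.29 × (0.46 × 26.9 + 8.13) = 0.29 × 20.504 = 5.9462 mm/d
ETc = Kc × ET₀ = 0.59 × 5.9462 = 3.5083 mm/d
Over 31 days: 3.5083 × 31 = 108.757 mm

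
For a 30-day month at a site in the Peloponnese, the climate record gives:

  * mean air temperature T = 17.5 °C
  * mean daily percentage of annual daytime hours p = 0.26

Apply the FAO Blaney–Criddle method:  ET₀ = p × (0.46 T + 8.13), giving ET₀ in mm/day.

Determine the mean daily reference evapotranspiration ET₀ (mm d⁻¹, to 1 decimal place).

ET₀ = 0.26 × (0.46 × 17.5 + 8.13) = 0.26 × 16.180 = 4.2068 mm/d

4.2 mm d⁻¹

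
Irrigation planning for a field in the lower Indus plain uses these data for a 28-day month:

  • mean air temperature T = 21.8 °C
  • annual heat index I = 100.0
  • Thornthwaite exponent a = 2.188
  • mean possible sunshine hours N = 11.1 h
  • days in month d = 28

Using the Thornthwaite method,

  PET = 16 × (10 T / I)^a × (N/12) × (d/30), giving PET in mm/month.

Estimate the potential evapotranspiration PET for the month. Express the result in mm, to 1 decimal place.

10T/I = 10 × 21.8 / 100.0 = 2.1800
(10T/I)^a = 2.1800^2.188 = 5.5023
Uncorrected PET = 16 × 5.5023 = 88.037 mm
Correction = (N/12)(d/30) = (11.1/12)(28/30) = 0.8633
PET = 88.037 × 0.8633 = 76.002 mm/month

76.0 mm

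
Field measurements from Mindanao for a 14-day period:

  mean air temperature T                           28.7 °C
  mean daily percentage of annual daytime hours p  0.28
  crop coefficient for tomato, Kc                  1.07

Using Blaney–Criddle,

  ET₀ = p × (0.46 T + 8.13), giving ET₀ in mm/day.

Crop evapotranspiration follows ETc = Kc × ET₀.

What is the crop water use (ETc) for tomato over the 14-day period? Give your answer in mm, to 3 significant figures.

89.5 mm

ET₀ = 0.28 × (0.46 × 28.7 + 8.13) = 0.28 × 21.332 = 5.9730 mm/d
ETc = Kc × ET₀ = 1.07 × 5.9730 = 6.3911 mm/d
Over 14 days: 6.3911 × 14 = 89.475 mm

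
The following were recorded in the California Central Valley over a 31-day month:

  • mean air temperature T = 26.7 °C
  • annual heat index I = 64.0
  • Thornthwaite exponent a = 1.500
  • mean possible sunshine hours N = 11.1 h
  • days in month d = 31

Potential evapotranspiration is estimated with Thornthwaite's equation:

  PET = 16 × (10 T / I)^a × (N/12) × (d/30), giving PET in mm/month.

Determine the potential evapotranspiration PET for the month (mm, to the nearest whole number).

10T/I = 10 × 26.7 / 64.0 = 4.1719
(10T/I)^a = 4.1719^1.500 = 8.5212
Uncorrected PET = 16 × 8.5212 = 136.339 mm
Correction = (N/12)(d/30) = (11.1/12)(31/30) = 0.9558
PET = 136.339 × 0.9558 = 130.313 mm/month

130 mm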